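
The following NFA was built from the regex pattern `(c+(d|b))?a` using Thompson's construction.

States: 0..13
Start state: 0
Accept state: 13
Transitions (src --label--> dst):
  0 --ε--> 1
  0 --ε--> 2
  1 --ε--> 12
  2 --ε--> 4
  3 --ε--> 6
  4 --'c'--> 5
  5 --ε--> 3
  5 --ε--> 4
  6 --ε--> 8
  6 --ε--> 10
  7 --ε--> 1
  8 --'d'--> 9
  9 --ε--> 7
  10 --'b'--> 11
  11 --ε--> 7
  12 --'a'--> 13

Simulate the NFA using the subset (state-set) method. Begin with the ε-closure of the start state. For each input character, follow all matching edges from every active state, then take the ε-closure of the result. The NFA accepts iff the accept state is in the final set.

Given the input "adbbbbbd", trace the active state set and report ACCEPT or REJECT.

Answer: REJECT

Derivation:
start: ε-closure({0}) = {0,1,2,4,12}
'a' @ 1: {13}  [accepting]
'd' @ 2: {}  — no active states
rest 'bbbbbd' ignored (set empty)
end set {} — state 13 not in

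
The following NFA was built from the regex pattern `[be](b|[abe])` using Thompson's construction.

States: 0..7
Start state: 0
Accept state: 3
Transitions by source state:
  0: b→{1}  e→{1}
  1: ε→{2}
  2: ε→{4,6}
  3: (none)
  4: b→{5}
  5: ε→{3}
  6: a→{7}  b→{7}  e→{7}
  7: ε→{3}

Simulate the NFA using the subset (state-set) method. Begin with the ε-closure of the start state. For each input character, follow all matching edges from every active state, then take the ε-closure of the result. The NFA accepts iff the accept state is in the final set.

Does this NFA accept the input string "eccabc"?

initial (ε-close {0}): {0}
'e' @ 1: {1,2,4,6}
'c' @ 2: {}  — no active states
rest 'cabc' ignored (set empty)
end set {} — state 3 not in

Answer: REJECT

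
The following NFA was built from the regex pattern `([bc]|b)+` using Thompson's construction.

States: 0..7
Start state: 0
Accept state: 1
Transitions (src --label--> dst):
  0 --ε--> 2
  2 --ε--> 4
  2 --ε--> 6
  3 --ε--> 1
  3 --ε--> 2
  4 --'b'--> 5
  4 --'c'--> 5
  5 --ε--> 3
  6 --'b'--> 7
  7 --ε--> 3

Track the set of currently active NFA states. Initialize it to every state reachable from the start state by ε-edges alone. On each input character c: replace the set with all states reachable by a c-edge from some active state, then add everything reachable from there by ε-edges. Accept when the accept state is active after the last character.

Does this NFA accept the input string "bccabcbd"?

initial (ε-close {0}): {0,2,4,6}
'b' @ 1: {1,2,3,4,5,6,7}  ✓accept
'c' @ 2: {1,2,3,4,5,6}  ✓accept
'c' @ 3: {1,2,3,4,5,6}  ✓accept
'a' @ 4: {}  — state set empty
rest 'bcbd' ignored (set empty)
final: {}; accept 1 not in set

Answer: REJECT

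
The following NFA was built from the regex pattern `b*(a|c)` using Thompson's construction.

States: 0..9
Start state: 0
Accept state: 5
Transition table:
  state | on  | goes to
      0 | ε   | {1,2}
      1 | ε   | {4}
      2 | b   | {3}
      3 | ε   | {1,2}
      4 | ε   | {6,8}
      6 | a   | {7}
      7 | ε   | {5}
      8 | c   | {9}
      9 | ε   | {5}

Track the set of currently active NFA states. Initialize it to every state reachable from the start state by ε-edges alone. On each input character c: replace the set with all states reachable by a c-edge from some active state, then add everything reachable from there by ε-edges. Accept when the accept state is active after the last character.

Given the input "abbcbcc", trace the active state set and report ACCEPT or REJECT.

Answer: REJECT

Derivation:
start: ε-closure({0}) = {0,1,2,4,6,8}
'a' @ 1: {5,7}  (accept∈set)
'b' @ 2: {}  — state set empty
rest 'bcbcc' ignored (set empty)
end set {} — state 5 not in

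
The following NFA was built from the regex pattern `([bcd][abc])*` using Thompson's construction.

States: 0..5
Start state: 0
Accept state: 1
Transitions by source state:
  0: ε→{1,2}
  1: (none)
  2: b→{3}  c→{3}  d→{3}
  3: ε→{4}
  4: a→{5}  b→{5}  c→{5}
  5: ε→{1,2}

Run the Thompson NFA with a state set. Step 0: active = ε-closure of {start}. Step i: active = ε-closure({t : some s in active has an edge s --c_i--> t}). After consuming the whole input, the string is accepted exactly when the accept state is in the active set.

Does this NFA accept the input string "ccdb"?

Answer: ACCEPT

Trace:
S₀ = ε-closure({0}) = {0,1,2}
'c' @ 1: {3,4}
'c' @ 2: {1,2,5}  [accepting]
'd' @ 3: {3,4}
'b' @ 4: {1,2,5}  [accepting]
final: {1,2,5}; accept 1 in set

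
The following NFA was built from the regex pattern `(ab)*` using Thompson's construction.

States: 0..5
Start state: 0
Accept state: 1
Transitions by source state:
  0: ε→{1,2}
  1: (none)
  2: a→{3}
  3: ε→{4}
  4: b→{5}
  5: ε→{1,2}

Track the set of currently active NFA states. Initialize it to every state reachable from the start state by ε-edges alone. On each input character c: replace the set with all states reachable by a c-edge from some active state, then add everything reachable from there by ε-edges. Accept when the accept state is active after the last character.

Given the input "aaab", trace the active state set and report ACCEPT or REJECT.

initial (ε-close {0}): {0,1,2}
'a' @ 1: {3,4}
'a' @ 2: {}  — no active states
rest 'ab' ignored (set empty)
end set {} — state 1 not in

Answer: REJECT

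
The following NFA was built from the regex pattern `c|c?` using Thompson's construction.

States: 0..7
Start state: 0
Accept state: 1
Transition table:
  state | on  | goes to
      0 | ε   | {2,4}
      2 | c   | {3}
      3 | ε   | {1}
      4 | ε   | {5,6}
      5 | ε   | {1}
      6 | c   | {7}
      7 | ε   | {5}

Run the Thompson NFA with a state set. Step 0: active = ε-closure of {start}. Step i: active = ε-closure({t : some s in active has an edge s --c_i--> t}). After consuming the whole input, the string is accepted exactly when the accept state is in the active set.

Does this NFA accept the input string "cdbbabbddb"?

initial (ε-close {0}): {0,1,2,4,5,6}
'c' @ 1: {1,3,5,7}  [accepting]
'd' @ 2: {}  — state set empty
rest 'bbabbddb' ignored (set empty)
after full input: {}  (accept=1 not in)

Answer: REJECT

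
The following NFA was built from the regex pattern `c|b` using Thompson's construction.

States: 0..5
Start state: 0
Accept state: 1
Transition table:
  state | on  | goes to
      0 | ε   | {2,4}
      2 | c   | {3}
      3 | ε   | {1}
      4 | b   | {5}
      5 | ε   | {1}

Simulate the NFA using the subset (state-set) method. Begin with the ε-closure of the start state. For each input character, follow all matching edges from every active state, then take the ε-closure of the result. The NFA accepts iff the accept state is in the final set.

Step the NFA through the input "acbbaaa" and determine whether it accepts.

initial (ε-close {0}): {0,2,4}
'a' @ 1: {}  — no active states
rest 'cbbaaa' ignored (set empty)
end set {} — state 1 not in

Answer: REJECT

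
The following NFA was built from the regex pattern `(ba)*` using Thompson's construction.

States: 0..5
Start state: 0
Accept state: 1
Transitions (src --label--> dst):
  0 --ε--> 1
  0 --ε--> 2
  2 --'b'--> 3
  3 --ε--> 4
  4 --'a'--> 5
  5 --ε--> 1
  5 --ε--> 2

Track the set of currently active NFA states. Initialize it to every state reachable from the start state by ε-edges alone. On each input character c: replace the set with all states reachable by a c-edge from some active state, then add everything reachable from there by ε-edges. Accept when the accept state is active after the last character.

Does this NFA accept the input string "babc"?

Answer: REJECT

Derivation:
start: ε-closure({0}) = {0,1,2}
'b' @ 1: {3,4}
'a' @ 2: {1,2,5}  [accepting]
'b' @ 3: {3,4}
'c' @ 4: {}  — state set empty
end set {} — state 1 not in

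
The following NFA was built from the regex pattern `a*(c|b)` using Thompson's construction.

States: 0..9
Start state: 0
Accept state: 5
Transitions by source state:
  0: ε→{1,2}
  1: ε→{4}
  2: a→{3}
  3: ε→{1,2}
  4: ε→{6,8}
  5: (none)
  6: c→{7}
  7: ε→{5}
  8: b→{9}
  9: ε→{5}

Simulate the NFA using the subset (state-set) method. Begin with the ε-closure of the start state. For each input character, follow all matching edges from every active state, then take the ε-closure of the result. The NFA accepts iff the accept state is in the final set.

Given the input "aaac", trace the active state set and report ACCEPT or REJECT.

start: ε-closure({0}) = {0,1,2,4,6,8}
'a' @ 1: {1,2,3,4,6,8}
'a' @ 2: {1,2,3,4,6,8}
'a' @ 3: {1,2,3,4,6,8}
'c' @ 4: {5,7}  (accept∈set)
final: {5,7}; accept 5 in set

Answer: ACCEPT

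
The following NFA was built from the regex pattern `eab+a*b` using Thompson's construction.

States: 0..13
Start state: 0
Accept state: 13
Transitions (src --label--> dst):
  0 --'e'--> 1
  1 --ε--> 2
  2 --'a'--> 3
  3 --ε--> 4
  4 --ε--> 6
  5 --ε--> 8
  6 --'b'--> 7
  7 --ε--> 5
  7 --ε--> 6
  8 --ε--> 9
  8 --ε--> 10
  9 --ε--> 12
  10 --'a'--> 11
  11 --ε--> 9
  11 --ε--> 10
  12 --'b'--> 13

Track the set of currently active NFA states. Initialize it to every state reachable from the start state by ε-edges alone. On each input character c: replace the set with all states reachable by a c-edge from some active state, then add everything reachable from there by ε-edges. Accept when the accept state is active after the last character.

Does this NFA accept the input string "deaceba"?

Answer: REJECT

Derivation:
start: ε-closure({0}) = {0}
'd' @ 1: {}  — state set empty
rest 'eaceba' ignored (set empty)
final: {}; accept 13 not in set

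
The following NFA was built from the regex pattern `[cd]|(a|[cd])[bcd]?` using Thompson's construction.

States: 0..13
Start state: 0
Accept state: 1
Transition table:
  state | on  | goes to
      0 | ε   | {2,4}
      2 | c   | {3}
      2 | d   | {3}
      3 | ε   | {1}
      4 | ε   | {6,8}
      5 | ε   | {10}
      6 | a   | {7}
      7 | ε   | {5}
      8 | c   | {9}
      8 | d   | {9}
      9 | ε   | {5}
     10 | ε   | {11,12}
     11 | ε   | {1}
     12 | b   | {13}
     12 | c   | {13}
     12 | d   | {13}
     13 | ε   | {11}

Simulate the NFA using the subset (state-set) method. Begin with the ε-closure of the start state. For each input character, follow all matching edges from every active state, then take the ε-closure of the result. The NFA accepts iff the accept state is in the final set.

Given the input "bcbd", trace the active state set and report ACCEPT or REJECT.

Answer: REJECT

Steps:
S₀ = ε-closure({0}) = {0,2,4,6,8}
'b' @ 1: {}  — no active states
rest 'cbd' ignored (set empty)
after full input: {}  (accept=1 not in)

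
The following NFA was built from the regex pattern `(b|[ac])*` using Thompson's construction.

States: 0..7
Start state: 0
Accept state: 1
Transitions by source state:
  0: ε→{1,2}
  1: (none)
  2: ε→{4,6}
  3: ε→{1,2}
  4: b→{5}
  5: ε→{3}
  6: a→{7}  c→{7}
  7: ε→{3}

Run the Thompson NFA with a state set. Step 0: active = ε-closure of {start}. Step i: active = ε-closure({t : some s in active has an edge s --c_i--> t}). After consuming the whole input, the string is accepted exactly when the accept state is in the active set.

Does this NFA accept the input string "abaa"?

Answer: ACCEPT

Derivation:
start: ε-closure({0}) = {0,1,2,4,6}
'a' @ 1: {1,2,3,4,6,7}  [accepting]
'b' @ 2: {1,2,3,4,5,6}  [accepting]
'a' @ 3: {1,2,3,4,6,7}  [accepting]
'a' @ 4: {1,2,3,4,6,7}  [accepting]
final: {1,2,3,4,6,7}; accept 1 in set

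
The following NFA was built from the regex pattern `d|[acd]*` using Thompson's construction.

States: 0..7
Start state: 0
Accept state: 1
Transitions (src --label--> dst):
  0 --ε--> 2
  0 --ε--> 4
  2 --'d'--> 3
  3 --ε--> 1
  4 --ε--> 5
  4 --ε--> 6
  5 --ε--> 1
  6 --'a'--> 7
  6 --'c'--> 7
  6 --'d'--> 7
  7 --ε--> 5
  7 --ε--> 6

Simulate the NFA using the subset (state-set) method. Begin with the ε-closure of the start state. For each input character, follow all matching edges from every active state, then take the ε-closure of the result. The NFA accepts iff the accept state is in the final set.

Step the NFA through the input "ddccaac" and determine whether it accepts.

start: ε-closure({0}) = {0,1,2,4,5,6}
'd' @ 1: {1,3,5,6,7}  (accept∈set)
'd' @ 2: {1,5,6,7}  (accept∈set)
'c' @ 3: {1,5,6,7}  (accept∈set)
'c' @ 4: {1,5,6,7}  (accept∈set)
'a' @ 5: {1,5,6,7}  (accept∈set)
'a' @ 6: {1,5,6,7}  (accept∈set)
'c' @ 7: {1,5,6,7}  (accept∈set)
end set {1,5,6,7} — state 1 in

Answer: ACCEPT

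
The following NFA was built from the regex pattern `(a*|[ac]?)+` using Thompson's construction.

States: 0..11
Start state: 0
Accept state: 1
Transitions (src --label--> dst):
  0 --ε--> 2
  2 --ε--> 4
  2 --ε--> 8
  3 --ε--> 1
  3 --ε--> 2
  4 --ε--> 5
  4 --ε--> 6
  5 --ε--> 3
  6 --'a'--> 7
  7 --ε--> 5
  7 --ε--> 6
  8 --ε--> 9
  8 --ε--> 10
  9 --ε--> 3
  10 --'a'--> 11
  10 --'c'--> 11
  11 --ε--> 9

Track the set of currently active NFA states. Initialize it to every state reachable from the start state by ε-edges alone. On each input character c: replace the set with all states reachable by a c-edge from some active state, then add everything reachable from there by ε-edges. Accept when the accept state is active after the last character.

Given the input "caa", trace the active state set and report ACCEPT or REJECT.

start: ε-closure({0}) = {0,1,2,3,4,5,6,8,9,10}
'c' @ 1: {1,2,3,4,5,6,8,9,10,11}  ✓accept
'a' @ 2: {1,2,3,4,5,6,7,8,9,10,11}  ✓accept
'a' @ 3: {1,2,3,4,5,6,7,8,9,10,11}  ✓accept
end set {1,2,3,4,5,6,7,8,9,10,11} — state 1 in

Answer: ACCEPT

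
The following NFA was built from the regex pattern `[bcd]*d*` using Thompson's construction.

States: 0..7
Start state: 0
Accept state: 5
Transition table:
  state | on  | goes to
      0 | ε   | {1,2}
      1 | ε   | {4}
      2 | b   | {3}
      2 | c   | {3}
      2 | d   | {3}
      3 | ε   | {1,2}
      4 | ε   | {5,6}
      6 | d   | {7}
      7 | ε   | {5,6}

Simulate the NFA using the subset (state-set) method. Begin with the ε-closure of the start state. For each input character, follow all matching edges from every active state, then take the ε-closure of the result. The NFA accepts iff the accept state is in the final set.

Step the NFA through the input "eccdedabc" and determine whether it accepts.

start: ε-closure({0}) = {0,1,2,4,5,6}
'e' @ 1: {}  — dead — no transitions
rest 'ccdedabc' ignored (set empty)
end set {} — state 5 not in

Answer: REJECT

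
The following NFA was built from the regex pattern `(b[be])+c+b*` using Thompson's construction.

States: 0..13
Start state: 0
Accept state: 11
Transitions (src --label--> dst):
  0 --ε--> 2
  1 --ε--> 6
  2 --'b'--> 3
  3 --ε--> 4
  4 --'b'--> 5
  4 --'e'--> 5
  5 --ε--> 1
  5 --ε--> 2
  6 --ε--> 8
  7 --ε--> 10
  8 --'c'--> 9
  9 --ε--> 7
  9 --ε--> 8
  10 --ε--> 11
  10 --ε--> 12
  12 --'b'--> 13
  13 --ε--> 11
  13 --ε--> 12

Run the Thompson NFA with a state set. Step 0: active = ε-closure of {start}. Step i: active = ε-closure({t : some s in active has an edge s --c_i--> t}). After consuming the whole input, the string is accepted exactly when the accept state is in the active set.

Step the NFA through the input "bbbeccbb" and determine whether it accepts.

Answer: ACCEPT

Steps:
initial (ε-close {0}): {0,2}
'b' @ 1: {3,4}
'b' @ 2: {1,2,5,6,8}
'b' @ 3: {3,4}
'e' @ 4: {1,2,5,6,8}
'c' @ 5: {7,8,9,10,11,12}  [accepting]
'c' @ 6: {7,8,9,10,11,12}  [accepting]
'b' @ 7: {11,12,13}  [accepting]
'b' @ 8: {11,12,13}  [accepting]
end set {11,12,13} — state 11 in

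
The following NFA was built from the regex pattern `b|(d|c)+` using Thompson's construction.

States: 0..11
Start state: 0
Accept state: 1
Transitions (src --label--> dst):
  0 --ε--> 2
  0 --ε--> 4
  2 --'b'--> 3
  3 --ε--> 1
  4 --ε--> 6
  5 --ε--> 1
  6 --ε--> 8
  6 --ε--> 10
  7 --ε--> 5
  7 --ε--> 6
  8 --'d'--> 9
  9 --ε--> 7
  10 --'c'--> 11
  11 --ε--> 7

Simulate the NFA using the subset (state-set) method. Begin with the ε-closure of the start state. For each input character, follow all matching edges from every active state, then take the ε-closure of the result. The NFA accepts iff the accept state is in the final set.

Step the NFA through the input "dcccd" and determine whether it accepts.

Answer: ACCEPT

Derivation:
S₀ = ε-closure({0}) = {0,2,4,6,8,10}
'd' @ 1: {1,5,6,7,8,9,10}  [accepting]
'c' @ 2: {1,5,6,7,8,10,11}  [accepting]
'c' @ 3: {1,5,6,7,8,10,11}  [accepting]
'c' @ 4: {1,5,6,7,8,10,11}  [accepting]
'd' @ 5: {1,5,6,7,8,9,10}  [accepting]
end set {1,5,6,7,8,9,10} — state 1 in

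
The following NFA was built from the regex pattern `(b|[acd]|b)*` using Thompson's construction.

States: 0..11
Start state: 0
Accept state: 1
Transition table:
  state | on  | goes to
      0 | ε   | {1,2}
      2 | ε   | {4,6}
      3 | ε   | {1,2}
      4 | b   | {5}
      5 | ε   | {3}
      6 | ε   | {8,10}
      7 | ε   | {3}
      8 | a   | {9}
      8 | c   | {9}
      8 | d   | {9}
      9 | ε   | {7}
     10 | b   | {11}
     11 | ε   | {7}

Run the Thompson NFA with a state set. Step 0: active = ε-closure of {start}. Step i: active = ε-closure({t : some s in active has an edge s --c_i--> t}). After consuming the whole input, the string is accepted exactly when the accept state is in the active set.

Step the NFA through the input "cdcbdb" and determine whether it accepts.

S₀ = ε-closure({0}) = {0,1,2,4,6,8,10}
'c' @ 1: {1,2,3,4,6,7,8,9,10}  ✓accept
'd' @ 2: {1,2,3,4,6,7,8,9,10}  ✓accept
'c' @ 3: {1,2,3,4,6,7,8,9,10}  ✓accept
'b' @ 4: {1,2,3,4,5,6,7,8,10,11}  ✓accept
'd' @ 5: {1,2,3,4,6,7,8,9,10}  ✓accept
'b' @ 6: {1,2,3,4,5,6,7,8,10,11}  ✓accept
final: {1,2,3,4,5,6,7,8,10,11}; accept 1 in set

Answer: ACCEPT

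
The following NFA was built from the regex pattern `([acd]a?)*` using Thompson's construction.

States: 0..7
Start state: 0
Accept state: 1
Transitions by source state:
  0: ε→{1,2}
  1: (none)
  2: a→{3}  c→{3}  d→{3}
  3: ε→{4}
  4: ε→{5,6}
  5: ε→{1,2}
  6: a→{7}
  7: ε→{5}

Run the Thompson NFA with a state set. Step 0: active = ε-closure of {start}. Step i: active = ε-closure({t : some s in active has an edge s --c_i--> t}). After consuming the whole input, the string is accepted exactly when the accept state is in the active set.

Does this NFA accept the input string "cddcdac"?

initial (ε-close {0}): {0,1,2}
'c' @ 1: {1,2,3,4,5,6}  [accepting]
'd' @ 2: {1,2,3,4,5,6}  [accepting]
'd' @ 3: {1,2,3,4,5,6}  [accepting]
'c' @ 4: {1,2,3,4,5,6}  [accepting]
'd' @ 5: {1,2,3,4,5,6}  [accepting]
'a' @ 6: {1,2,3,4,5,6,7}  [accepting]
'c' @ 7: {1,2,3,4,5,6}  [accepting]
end set {1,2,3,4,5,6} — state 1 in

Answer: ACCEPT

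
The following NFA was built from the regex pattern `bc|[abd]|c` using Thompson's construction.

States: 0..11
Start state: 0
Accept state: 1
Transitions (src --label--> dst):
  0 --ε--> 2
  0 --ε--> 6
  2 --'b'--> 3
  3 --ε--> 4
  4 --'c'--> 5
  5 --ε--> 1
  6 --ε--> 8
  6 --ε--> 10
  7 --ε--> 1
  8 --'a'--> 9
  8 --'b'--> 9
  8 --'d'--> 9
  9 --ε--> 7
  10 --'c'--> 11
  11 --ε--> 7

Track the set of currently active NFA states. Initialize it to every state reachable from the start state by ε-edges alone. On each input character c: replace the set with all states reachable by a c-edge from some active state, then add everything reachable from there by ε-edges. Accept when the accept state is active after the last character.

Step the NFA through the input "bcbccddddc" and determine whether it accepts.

Answer: REJECT

Steps:
S₀ = ε-closure({0}) = {0,2,6,8,10}
'b' @ 1: {1,3,4,7,9}  (accept∈set)
'c' @ 2: {1,5}  (accept∈set)
'b' @ 3: {}  — dead — no transitions
rest 'ccddddc' ignored (set empty)
final: {}; accept 1 not in set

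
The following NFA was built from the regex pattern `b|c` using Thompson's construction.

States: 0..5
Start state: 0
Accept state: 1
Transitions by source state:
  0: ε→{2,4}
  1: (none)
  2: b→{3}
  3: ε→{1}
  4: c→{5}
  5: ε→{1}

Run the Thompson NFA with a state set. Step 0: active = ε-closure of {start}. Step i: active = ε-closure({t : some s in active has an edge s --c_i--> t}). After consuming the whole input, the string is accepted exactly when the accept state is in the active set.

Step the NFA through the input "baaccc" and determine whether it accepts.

Answer: REJECT

Steps:
S₀ = ε-closure({0}) = {0,2,4}
'b' @ 1: {1,3}  [accepting]
'a' @ 2: {}  — state set empty
rest 'accc' ignored (set empty)
end set {} — state 1 not in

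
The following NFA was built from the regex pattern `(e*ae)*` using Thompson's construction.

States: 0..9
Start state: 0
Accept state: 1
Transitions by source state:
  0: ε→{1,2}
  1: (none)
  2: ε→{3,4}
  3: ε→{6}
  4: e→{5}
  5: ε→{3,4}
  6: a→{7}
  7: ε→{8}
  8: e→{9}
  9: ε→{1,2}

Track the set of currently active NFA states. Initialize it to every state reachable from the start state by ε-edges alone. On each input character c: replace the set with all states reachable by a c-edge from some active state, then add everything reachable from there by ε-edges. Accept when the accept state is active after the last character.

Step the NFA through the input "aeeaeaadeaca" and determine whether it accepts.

S₀ = ε-closure({0}) = {0,1,2,3,4,6}
'a' @ 1: {7,8}
'e' @ 2: {1,2,3,4,6,9}  ✓accept
'e' @ 3: {3,4,5,6}
'a' @ 4: {7,8}
'e' @ 5: {1,2,3,4,6,9}  ✓accept
'a' @ 6: {7,8}
'a' @ 7: {}  — state set empty
rest 'deaca' ignored (set empty)
end set {} — state 1 not in

Answer: REJECT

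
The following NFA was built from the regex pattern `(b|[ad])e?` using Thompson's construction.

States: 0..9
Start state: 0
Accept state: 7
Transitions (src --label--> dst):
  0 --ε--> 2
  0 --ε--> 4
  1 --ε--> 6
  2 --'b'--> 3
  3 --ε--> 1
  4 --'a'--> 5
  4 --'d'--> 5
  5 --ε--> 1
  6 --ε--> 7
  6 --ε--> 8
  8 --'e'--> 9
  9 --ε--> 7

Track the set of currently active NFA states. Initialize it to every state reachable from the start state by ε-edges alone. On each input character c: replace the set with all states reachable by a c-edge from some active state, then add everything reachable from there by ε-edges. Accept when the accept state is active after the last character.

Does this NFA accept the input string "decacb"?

initial (ε-close {0}): {0,2,4}
'd' @ 1: {1,5,6,7,8}  ✓accept
'e' @ 2: {7,9}  ✓accept
'c' @ 3: {}  — state set empty
rest 'acb' ignored (set empty)
after full input: {}  (accept=7 not in)

Answer: REJECT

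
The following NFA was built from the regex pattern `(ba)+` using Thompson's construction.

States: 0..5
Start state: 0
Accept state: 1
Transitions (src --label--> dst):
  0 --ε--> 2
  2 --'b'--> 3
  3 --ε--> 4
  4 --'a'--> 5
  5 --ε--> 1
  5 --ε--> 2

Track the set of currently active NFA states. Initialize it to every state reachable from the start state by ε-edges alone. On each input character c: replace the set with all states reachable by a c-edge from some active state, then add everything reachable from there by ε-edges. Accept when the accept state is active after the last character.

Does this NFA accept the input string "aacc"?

Answer: REJECT

Trace:
start: ε-closure({0}) = {0,2}
'a' @ 1: {}  — state set empty
rest 'acc' ignored (set empty)
end set {} — state 1 not in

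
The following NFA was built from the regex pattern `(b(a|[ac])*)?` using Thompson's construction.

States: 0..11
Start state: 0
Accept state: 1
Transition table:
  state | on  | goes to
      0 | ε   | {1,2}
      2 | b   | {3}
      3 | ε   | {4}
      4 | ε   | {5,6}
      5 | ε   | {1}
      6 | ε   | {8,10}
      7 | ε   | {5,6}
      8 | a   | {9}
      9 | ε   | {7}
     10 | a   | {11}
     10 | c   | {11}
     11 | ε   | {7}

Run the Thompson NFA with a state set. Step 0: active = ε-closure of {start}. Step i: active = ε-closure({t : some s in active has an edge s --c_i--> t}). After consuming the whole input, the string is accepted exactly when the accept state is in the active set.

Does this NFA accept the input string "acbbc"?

S₀ = ε-closure({0}) = {0,1,2}
'a' @ 1: {}  — no active states
rest 'cbbc' ignored (set empty)
after full input: {}  (accept=1 not in)

Answer: REJECT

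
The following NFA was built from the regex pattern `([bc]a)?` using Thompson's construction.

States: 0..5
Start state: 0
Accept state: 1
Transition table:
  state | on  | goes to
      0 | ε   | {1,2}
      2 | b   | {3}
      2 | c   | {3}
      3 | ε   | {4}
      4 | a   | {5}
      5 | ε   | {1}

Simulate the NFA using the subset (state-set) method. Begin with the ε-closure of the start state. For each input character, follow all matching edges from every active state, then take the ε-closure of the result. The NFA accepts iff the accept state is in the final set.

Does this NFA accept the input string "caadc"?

Answer: REJECT

Trace:
initial (ε-close {0}): {0,1,2}
'c' @ 1: {3,4}
'a' @ 2: {1,5}  [accepting]
'a' @ 3: {}  — dead — no transitions
rest 'dc' ignored (set empty)
end set {} — state 1 not in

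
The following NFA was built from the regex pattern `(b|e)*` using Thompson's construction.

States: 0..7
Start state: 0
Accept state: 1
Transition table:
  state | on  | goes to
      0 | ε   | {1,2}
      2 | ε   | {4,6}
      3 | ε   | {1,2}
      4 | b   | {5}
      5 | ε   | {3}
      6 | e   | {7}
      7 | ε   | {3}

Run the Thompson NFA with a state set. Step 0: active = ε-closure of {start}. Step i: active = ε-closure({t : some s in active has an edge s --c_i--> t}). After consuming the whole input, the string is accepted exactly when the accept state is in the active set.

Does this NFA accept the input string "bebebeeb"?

start: ε-closure({0}) = {0,1,2,4,6}
'b' @ 1: {1,2,3,4,5,6}  (accept∈set)
'e' @ 2: {1,2,3,4,6,7}  (accept∈set)
'b' @ 3: {1,2,3,4,5,6}  (accept∈set)
'e' @ 4: {1,2,3,4,6,7}  (accept∈set)
'b' @ 5: {1,2,3,4,5,6}  (accept∈set)
'e' @ 6: {1,2,3,4,6,7}  (accept∈set)
'e' @ 7: {1,2,3,4,6,7}  (accept∈set)
'b' @ 8: {1,2,3,4,5,6}  (accept∈set)
end set {1,2,3,4,5,6} — state 1 in

Answer: ACCEPT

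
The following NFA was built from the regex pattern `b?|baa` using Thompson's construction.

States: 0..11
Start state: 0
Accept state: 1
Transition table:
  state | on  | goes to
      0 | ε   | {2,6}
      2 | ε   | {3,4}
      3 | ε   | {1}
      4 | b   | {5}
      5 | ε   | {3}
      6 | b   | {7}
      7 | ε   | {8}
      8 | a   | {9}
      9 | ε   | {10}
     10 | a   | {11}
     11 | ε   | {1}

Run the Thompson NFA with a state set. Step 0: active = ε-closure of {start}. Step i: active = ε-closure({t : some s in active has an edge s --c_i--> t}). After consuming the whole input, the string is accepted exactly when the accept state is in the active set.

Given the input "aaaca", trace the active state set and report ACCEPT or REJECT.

Answer: REJECT

Derivation:
start: ε-closure({0}) = {0,1,2,3,4,6}
'a' @ 1: {}  — dead — no transitions
rest 'aaca' ignored (set empty)
final: {}; accept 1 not in set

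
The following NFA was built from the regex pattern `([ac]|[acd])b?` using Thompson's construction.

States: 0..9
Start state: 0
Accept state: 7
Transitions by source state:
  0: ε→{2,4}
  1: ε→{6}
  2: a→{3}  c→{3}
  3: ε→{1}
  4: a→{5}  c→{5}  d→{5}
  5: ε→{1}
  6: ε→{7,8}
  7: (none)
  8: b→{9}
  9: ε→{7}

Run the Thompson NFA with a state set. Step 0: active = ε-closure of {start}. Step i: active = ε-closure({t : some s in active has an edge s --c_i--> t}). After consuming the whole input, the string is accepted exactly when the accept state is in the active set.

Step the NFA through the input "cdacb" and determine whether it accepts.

Answer: REJECT

Derivation:
S₀ = ε-closure({0}) = {0,2,4}
'c' @ 1: {1,3,5,6,7,8}  [accepting]
'd' @ 2: {}  — no active states
rest 'acb' ignored (set empty)
after full input: {}  (accept=7 not in)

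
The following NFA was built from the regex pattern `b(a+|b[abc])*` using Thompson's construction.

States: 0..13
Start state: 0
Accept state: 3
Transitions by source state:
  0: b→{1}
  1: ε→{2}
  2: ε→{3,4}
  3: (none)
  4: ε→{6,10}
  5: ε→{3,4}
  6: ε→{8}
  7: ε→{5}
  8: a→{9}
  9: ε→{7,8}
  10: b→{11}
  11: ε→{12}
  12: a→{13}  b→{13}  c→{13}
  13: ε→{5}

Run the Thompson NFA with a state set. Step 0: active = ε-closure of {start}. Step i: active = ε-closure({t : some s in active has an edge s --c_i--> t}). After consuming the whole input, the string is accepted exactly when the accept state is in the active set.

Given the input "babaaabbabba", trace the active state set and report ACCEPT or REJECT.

Answer: ACCEPT

Steps:
S₀ = ε-closure({0}) = {0}
'b' @ 1: {1,2,3,4,6,8,10}  [accepting]
'a' @ 2: {3,4,5,6,7,8,9,10}  [accepting]
'b' @ 3: {11,12}
'a' @ 4: {3,4,5,6,8,10,13}  [accepting]
'a' @ 5: {3,4,5,6,7,8,9,10}  [accepting]
'a' @ 6: {3,4,5,6,7,8,9,10}  [accepting]
'b' @ 7: {11,12}
'b' @ 8: {3,4,5,6,8,10,13}  [accepting]
'a' @ 9: {3,4,5,6,7,8,9,10}  [accepting]
'b' @ 10: {11,12}
'b' @ 11: {3,4,5,6,8,10,13}  [accepting]
'a' @ 12: {3,4,5,6,7,8,9,10}  [accepting]
end set {3,4,5,6,7,8,9,10} — state 3 in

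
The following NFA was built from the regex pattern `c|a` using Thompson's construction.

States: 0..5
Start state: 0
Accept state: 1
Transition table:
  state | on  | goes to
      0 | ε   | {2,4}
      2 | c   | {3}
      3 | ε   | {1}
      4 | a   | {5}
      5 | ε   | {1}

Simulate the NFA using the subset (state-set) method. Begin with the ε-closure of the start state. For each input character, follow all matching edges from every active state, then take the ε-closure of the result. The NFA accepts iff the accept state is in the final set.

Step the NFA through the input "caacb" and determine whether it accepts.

Answer: REJECT

Trace:
start: ε-closure({0}) = {0,2,4}
'c' @ 1: {1,3}  ✓accept
'a' @ 2: {}  — no active states
rest 'acb' ignored (set empty)
after full input: {}  (accept=1 not in)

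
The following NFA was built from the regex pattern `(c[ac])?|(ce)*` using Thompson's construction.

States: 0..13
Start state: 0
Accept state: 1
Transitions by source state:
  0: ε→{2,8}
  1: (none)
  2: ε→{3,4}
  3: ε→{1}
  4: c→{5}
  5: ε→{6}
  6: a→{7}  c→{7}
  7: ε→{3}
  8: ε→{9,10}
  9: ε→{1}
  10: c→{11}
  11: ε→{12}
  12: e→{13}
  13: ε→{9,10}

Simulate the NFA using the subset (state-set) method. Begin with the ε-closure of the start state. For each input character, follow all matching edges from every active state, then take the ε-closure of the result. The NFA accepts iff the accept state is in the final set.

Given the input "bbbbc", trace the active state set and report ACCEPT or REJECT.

Answer: REJECT

Steps:
initial (ε-close {0}): {0,1,2,3,4,8,9,10}
'b' @ 1: {}  — dead — no transitions
rest 'bbbc' ignored (set empty)
end set {} — state 1 not in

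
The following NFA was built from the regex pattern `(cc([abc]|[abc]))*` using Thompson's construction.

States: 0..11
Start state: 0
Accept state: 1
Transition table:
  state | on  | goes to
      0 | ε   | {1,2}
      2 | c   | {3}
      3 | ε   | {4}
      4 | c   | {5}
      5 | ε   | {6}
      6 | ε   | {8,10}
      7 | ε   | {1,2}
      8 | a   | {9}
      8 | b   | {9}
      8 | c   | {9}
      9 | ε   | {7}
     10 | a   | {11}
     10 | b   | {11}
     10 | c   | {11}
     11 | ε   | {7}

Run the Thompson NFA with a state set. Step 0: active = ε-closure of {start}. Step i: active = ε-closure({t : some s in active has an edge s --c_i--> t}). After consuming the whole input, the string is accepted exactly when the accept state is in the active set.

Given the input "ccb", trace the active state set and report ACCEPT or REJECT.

Answer: ACCEPT

Steps:
initial (ε-close {0}): {0,1,2}
'c' @ 1: {3,4}
'c' @ 2: {5,6,8,10}
'b' @ 3: {1,2,7,9,11}  [accepting]
end set {1,2,7,9,11} — state 1 in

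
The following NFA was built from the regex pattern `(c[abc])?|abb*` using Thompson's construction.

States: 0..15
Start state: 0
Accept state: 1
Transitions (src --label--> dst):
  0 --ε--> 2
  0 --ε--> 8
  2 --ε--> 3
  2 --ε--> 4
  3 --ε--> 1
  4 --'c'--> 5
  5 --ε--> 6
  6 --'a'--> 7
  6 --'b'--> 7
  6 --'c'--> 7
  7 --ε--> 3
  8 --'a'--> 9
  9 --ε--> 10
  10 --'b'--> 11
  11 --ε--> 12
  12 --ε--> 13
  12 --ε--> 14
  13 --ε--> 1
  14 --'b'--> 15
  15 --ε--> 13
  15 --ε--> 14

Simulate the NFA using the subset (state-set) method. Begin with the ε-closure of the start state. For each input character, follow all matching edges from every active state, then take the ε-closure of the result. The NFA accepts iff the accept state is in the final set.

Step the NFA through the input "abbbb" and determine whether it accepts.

start: ε-closure({0}) = {0,1,2,3,4,8}
'a' @ 1: {9,10}
'b' @ 2: {1,11,12,13,14}  ✓accept
'b' @ 3: {1,13,14,15}  ✓accept
'b' @ 4: {1,13,14,15}  ✓accept
'b' @ 5: {1,13,14,15}  ✓accept
end set {1,13,14,15} — state 1 in

Answer: ACCEPT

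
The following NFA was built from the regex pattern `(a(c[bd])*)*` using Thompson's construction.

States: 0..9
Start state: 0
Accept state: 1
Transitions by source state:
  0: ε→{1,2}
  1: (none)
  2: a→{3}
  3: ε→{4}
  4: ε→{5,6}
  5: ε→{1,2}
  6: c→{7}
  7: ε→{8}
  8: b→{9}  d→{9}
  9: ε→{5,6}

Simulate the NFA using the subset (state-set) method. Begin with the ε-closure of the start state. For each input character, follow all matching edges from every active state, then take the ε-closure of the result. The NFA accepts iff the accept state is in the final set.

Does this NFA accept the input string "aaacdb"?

initial (ε-close {0}): {0,1,2}
'a' @ 1: {1,2,3,4,5,6}  (accept∈set)
'a' @ 2: {1,2,3,4,5,6}  (accept∈set)
'a' @ 3: {1,2,3,4,5,6}  (accept∈set)
'c' @ 4: {7,8}
'd' @ 5: {1,2,5,6,9}  (accept∈set)
'b' @ 6: {}  — state set empty
end set {} — state 1 not in

Answer: REJECT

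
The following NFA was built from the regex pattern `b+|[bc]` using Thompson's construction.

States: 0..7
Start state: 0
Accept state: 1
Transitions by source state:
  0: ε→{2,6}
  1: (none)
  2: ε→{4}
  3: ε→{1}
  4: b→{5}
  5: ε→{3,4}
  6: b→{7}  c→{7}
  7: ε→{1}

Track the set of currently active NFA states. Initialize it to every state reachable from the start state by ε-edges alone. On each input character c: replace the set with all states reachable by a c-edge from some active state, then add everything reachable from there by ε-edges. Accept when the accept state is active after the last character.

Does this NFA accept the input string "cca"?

S₀ = ε-closure({0}) = {0,2,4,6}
'c' @ 1: {1,7}  [accepting]
'c' @ 2: {}  — no active states
rest 'a' ignored (set empty)
end set {} — state 1 not in

Answer: REJECT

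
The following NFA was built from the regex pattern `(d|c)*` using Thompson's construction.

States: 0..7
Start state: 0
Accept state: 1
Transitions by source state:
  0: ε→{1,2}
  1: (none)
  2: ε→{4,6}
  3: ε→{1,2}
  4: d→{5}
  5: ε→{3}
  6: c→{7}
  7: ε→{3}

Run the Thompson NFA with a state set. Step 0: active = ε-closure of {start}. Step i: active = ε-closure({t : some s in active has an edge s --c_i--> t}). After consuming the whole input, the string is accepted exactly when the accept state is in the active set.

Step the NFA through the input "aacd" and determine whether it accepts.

S₀ = ε-closure({0}) = {0,1,2,4,6}
'a' @ 1: {}  — no active states
rest 'acd' ignored (set empty)
end set {} — state 1 not in

Answer: REJECT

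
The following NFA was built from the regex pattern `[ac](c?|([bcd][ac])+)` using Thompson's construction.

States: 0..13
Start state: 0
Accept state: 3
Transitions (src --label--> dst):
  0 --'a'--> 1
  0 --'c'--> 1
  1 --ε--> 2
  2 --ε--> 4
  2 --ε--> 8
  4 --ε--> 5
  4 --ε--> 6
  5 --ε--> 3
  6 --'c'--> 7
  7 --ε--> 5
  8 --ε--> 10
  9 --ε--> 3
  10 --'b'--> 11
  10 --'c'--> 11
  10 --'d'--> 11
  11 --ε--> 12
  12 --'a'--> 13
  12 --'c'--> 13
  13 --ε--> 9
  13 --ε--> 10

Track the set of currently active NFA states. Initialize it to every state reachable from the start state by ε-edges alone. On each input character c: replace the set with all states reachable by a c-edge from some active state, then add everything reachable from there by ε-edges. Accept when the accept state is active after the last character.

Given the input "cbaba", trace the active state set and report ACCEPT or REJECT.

Answer: ACCEPT

Derivation:
start: ε-closure({0}) = {0}
'c' @ 1: {1,2,3,4,5,6,8,10}  ✓accept
'b' @ 2: {11,12}
'a' @ 3: {3,9,10,13}  ✓accept
'b' @ 4: {11,12}
'a' @ 5: {3,9,10,13}  ✓accept
end set {3,9,10,13} — state 3 in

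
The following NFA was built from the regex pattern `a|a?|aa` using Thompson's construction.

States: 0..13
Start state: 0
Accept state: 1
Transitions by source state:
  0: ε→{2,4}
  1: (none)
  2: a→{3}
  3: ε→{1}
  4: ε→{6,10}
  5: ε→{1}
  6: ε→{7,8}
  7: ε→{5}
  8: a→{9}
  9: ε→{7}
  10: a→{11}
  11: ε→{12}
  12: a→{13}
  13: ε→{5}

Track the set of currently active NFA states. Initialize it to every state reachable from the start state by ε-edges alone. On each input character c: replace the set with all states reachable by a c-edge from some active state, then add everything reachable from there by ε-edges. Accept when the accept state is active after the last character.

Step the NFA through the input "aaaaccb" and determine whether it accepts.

Answer: REJECT

Steps:
start: ε-closure({0}) = {0,1,2,4,5,6,7,8,10}
'a' @ 1: {1,3,5,7,9,11,12}  ✓accept
'a' @ 2: {1,5,13}  ✓accept
'a' @ 3: {}  — no active states
rest 'accb' ignored (set empty)
final: {}; accept 1 not in set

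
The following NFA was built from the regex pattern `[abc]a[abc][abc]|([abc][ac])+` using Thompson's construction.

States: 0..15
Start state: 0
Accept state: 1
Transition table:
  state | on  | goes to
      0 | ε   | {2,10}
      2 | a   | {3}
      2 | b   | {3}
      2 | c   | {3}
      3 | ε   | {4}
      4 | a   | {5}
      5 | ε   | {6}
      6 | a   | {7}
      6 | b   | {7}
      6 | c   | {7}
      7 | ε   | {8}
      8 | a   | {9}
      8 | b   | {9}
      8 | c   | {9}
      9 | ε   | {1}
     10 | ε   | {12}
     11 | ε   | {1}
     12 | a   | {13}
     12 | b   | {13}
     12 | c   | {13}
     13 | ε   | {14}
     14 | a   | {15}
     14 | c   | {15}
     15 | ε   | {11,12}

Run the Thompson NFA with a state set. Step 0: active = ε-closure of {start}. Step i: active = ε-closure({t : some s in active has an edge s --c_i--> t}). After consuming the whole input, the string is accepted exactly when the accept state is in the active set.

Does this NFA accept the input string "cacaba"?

Answer: ACCEPT

Steps:
initial (ε-close {0}): {0,2,10,12}
'c' @ 1: {3,4,13,14}
'a' @ 2: {1,5,6,11,12,15}  (accept∈set)
'c' @ 3: {7,8,13,14}
'a' @ 4: {1,9,11,12,15}  (accept∈set)
'b' @ 5: {13,14}
'a' @ 6: {1,11,12,15}  (accept∈set)
final: {1,11,12,15}; accept 1 in set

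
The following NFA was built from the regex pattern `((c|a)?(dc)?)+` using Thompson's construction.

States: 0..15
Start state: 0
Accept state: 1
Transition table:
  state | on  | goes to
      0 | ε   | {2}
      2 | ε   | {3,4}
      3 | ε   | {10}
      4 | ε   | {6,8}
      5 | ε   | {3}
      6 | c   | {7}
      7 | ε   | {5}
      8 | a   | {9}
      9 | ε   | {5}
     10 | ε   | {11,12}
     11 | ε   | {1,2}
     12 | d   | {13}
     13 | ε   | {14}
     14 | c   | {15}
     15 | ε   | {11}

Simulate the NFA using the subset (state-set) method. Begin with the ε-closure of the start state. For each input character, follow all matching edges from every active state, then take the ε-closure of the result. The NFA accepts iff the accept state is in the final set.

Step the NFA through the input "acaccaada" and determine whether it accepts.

Answer: REJECT

Trace:
initial (ε-close {0}): {0,1,2,3,4,6,8,10,11,12}
'a' @ 1: {1,2,3,4,5,6,8,9,10,11,12}  ✓accept
'c' @ 2: {1,2,3,4,5,6,7,8,10,11,12}  ✓accept
'a' @ 3: {1,2,3,4,5,6,8,9,10,11,12}  ✓accept
'c' @ 4: {1,2,3,4,5,6,7,8,10,11,12}  ✓accept
'c' @ 5: {1,2,3,4,5,6,7,8,10,11,12}  ✓accept
'a' @ 6: {1,2,3,4,5,6,8,9,10,11,12}  ✓accept
'a' @ 7: {1,2,3,4,5,6,8,9,10,11,12}  ✓accept
'd' @ 8: {13,14}
'a' @ 9: {}  — dead — no transitions
final: {}; accept 1 not in set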